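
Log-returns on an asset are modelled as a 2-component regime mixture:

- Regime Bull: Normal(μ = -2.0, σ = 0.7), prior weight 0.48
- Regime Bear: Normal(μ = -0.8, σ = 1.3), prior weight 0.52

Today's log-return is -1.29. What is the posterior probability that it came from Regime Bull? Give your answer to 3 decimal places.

0.524

The responsibility of component k is w_k f_k(x) divided by Σ_j w_j f_j(x).
Normal densities:
  L_Bull = 0.340735
  L_Bear = 0.285836
Unnormalised posteriors:
  w_Bull·L_Bull = 0.48 × 0.340735 = 0.163553
  w_Bear·L_Bear = 0.52 × 0.285836 = 0.148635
Denominator: 0.163553 + 0.148635 = 0.312187
So the posterior for Regime Bull is 0.163553 / 0.312187 ≈ 0.524.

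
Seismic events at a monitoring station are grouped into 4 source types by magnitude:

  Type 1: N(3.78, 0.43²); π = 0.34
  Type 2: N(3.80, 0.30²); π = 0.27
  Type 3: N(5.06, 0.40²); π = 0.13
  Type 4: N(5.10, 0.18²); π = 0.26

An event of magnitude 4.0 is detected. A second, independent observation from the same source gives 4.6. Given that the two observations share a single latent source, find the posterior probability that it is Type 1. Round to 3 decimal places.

0.763

P(component k | x) = π_k·f_k(x) / marginal(x), where marginal(x) = Σ_j π_j·f_j(x).
Since both observations come from the same component, the likelihood for component k is f_k(x₁)·f_k(x₂).
  L_1 = [0.813955] × [0.150582] = 0.122567
  L_2 = [1.06483] × [0.0379866] = 0.0404492
  L_3 = [0.0297806] × [0.514841] = 0.0153323
  L_4 = [1.72237e-08] × [0.0467863] = 8.05833e-10
Weight by the priors:
  π_1·L_1 = 0.34 × 0.122567 = 0.0416727
  π_2·L_2 = 0.27 × 0.0404492 = 0.0109213
  π_3·L_3 = 0.13 × 0.0153323 = 0.00199319
  π_4·L_4 = 0.26 × 8.05833e-10 = 2.09517e-10
Denominator: 0.0416727 + 0.0109213 + 0.00199319 + 2.09517e-10 = 0.0545872
Responsibility of Type 1: 0.0416727 / 0.0545872 ≈ 0.763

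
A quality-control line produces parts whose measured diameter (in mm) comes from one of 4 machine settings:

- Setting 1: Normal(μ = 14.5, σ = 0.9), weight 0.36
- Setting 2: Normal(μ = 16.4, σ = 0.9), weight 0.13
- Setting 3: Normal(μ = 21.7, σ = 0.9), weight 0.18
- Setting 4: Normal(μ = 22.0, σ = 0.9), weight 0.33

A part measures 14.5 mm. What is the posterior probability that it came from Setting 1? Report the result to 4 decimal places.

Apply Bayes' rule: the posterior for each component is proportional to its prior times its likelihood at x.
Evaluate each component's likelihood at the observed value:
  f_1 = 0.443269
  f_2 = 0.0477406
  f_3 = 5.61363e-15
  f_4 = 3.68976e-16
Multiply by the mixture weights:
  π_1·f_1 = 0.36 × 0.443269 = 0.159577
  π_2·f_2 = 0.13 × 0.0477406 = 0.00620628
  π_3·f_3 = 0.18 × 5.61363e-15 = 1.01045e-15
  π_4·f_4 = 0.33 × 3.68976e-16 = 1.21762e-16
Normaliser: 0.159577 + 0.00620628 + 1.01045e-15 + 1.21762e-16 = 0.165783
So the posterior for Setting 1 is 0.159577 / 0.165783 ≈ 0.9626.

0.9626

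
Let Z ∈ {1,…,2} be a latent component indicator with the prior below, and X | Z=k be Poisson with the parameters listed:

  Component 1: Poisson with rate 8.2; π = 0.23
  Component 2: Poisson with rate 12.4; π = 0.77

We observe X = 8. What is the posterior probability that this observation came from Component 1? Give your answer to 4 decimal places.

P(component k | x) = π_k·f_k(x) / marginal(x), where marginal(x) = Σ_j π_j·f_j(x).
Poisson probabilities:
  L_1 = e^(−8.2)·8.2^8/8! = 0.139244
  L_2 = e^(−12.4)·12.4^8/8! = 0.0570954
Unnormalised posteriors:
  π_1·L_1 = 0.23 × 0.139244 = 0.0320261
  π_2·L_2 = 0.77 × 0.0570954 = 0.0439635
Marginal: 0.0320261 + 0.0439635 = 0.0759895
P(Component 1 | the observation) ≈ 0.4215

0.4215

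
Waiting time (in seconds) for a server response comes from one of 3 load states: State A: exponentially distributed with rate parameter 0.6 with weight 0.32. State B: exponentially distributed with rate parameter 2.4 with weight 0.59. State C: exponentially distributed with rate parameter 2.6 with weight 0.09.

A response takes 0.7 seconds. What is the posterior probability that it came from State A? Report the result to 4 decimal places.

Posterior ∝ prior × likelihood, so P(k | x) ∝ π_k f_k(x); normalise over all components.
Component likelihoods at x = 0.7 seconds:
  f_A = 0.6·e^(−0.6·0.7) = 0.6·e^(−0.4200) = 0.394228
  f_B = 2.4·e^(−2.4·0.7) = 2.4·e^(−1.6800) = 0.447298
  f_C = 2.6·e^(−2.6·0.7) = 2.6·e^(−1.8200) = 0.421267
Prior × likelihood for each component:
  π_A·f_A = 0.32 × 0.394228 = 0.126153
  π_B·f_B = 0.59 × 0.447298 = 0.263906
  π_C·f_C = 0.09 × 0.421267 = 0.037914
Sum: 0.126153 + 0.263906 + 0.037914 = 0.427973
P(State A | x) = 0.126153 / 0.427973 ≈ 0.2948

0.2948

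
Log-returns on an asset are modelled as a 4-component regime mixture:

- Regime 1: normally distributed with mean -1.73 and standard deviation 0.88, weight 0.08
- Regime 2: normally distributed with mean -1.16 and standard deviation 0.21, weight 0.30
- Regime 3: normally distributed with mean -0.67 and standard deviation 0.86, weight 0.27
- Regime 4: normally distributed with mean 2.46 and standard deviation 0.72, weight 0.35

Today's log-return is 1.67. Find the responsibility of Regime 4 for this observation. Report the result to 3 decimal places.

0.972

Apply Bayes' rule: the posterior for each component is proportional to its prior times its likelihood at x.
Normal densities:
  L_1 = (1/(0.88·√(2π)))·exp(−(1.67−-1.73)²/(2·0.88²)) = 0.453344·exp(-7.46384) = 0.000259969
  L_2 = (1/(0.21·√(2π)))·exp(−(1.67−-1.16)²/(2·0.21²)) = 1.899725·exp(-90.80385) = 6.96751e-40
  L_3 = (1/(0.86·√(2π)))·exp(−(1.67−-0.67)²/(2·0.86²)) = 0.463886·exp(-3.70173) = 0.0114491
  L_4 = (1/(0.72·√(2π)))·exp(−(1.67−2.46)²/(2·0.72²)) = 0.554087·exp(-0.60195) = 0.303497
Weight by the priors:
  P(Z=1)·L_1 = 0.08 × 0.000259969 = 2.07975e-05
  P(Z=2)·L_2 = 0.30 × 6.96751e-40 = 2.09025e-40
  P(Z=3)·L_3 = 0.27 × 0.0114491 = 0.00309125
  P(Z=4)·L_4 = 0.35 × 0.303497 = 0.106224
Normaliser: 2.07975e-05 + 2.09025e-40 + 0.00309125 + 0.106224 = 0.109336
P(Regime 4 | the observation) ≈ 0.972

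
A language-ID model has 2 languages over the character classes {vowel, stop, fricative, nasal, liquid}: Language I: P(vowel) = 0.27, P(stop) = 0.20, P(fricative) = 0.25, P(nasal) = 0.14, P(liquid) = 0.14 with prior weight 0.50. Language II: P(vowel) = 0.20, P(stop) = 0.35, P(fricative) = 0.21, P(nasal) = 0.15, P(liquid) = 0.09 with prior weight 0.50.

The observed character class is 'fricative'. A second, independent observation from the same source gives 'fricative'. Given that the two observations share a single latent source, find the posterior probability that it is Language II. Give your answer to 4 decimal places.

0.4137

Apply Bayes' rule: the posterior for each component is proportional to its prior times its likelihood at x.
Since both observations come from the same component, the likelihood for component k is f_k(x₁)·f_k(x₂).
  L_I = [P(fricative | comp) = 0.25] × [0.25] = 0.0625
  L_II = [P(fricative | comp) = 0.21] × [0.21] = 0.0441
Unnormalised posteriors:
  P(Z=I)·L_I = 0.50 × 0.0625 = 0.03125
  P(Z=II)·L_II = 0.50 × 0.0441 = 0.02205
Normaliser: 0.03125 + 0.02205 = 0.0533
Responsibility of Language II: 0.02205 / 0.0533 ≈ 0.4137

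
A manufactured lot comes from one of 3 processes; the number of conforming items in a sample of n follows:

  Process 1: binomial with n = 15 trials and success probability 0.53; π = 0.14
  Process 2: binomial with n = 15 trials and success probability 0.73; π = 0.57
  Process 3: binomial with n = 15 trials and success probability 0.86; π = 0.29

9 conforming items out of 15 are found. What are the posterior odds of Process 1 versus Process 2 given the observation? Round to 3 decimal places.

0.383

Only the two components matter; the odds are (w_i f_i(x)) / (w_j f_j(x)).
Component likelihoods at x = 9 conforming items out of 15:
  p_1 = 0.178022
  p_2 = 0.114154
  p_3 = 0.00969747
Odds = (0.14/0.57) × (0.178022/0.114154) = 0.245614 × 1.55949 ≈ 0.383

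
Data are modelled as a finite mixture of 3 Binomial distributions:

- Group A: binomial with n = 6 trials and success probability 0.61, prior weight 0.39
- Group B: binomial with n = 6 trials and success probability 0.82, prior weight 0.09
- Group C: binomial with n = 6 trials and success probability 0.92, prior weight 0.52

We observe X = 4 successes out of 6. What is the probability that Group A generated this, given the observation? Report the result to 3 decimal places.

0.689

By Bayes' theorem, P(k | x) = π_k f_k(x) / Σ_j π_j f_j(x).
Component likelihoods at x = 4 successes out of 6:
  p_A = 0.315893
  p_B = 0.219731
  p_C = 0.0687737
Unnormalised posteriors:
  π_A·p_A = 0.39 × 0.315893 = 0.123198
  π_B·p_B = 0.09 × 0.219731 = 0.0197758
  π_C·p_C = 0.52 × 0.0687737 = 0.0357623
Marginal: 0.123198 + 0.0197758 + 0.0357623 = 0.178736
So the posterior for Group A is 0.123198 / 0.178736 ≈ 0.689.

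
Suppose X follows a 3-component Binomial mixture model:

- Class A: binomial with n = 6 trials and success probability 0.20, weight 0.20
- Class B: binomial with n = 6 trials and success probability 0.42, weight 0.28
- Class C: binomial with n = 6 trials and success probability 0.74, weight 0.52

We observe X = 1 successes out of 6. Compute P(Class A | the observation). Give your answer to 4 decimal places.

Apply Bayes' rule: the posterior for each component is proportional to its prior times its likelihood at x.
Binomial probabilities:
  p_A = C(6,1)·0.20^1·0.80^5 = 6·0.2·0.32768 = 0.393216
  p_B = C(6,1)·0.42^1·0.58^5 = 6·0.42·0.0656357 = 0.165402
  p_C = C(6,1)·0.74^1·0.26^5 = 6·0.74·0.00118814 = 0.00527533
Weight by the priors:
  w_A·p_A = 0.20 × 0.393216 = 0.0786432
  w_B·p_B = 0.28 × 0.165402 = 0.0463125
  w_C·p_C = 0.52 × 0.00527533 = 0.00274317
Sum: 0.0786432 + 0.0463125 + 0.00274317 = 0.127699
P(Class A | the observation) = 0.0786432 / 0.127699 ≈ 0.6158

0.6158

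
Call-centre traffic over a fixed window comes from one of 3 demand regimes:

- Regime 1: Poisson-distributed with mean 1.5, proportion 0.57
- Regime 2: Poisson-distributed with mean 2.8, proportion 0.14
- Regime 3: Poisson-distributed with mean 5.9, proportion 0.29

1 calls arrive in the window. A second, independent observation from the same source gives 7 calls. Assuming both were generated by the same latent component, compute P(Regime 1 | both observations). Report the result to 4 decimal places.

The responsibility of component k is π_k f_k(x) divided by Σ_j π_j f_j(x).
Since both observations come from the same component, the likelihood for component k is f_k(x₁)·f_k(x₂).
  p_1 = [0.334695] × [0.000756426] = 0.000253172
  p_2 = [0.170268] × [0.0162799] = 0.00277195
  p_3 = [0.0161627] × [0.135268] = 0.0021863
Unnormalised posteriors:
  π_1·p_1 = 0.57 × 0.000253172 = 0.000144308
  π_2·p_2 = 0.14 × 0.00277195 = 0.000388072
  π_3·p_3 = 0.29 × 0.0021863 = 0.000634028
Sum: 0.000144308 + 0.000388072 + 0.000634028 = 0.00116641
So the posterior for Regime 1 is 0.000144308 / 0.00116641 ≈ 0.1237.

0.1237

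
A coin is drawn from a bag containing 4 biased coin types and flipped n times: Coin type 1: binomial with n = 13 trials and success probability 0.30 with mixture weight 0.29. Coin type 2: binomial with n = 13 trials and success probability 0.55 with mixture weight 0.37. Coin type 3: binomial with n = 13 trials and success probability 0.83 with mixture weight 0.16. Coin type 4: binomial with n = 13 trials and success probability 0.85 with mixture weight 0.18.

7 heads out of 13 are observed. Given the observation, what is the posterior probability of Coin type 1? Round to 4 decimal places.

Apply Bayes' rule: the posterior for each component is proportional to its prior times its likelihood at x.
Binomial probabilities:
  p_1 = C(13,7)·0.30^7·0.70^6 = 1716·0.0002187·0.117649 = 0.0441524
  p_2 = C(13,7)·0.55^7·0.45^6 = 1716·0.0152244·0.00830377 = 0.216936
  p_3 = C(13,7)·0.83^7·0.17^6 = 1716·0.271361·2.41376e-05 = 0.0112398
  p_4 = C(13,7)·0.85^7·0.15^6 = 1716·0.320577·1.13906e-05 = 0.0062661
Unnormalised posteriors:
  π_1·p_1 = 0.29 × 0.0441524 = 0.0128042
  π_2·p_2 = 0.37 × 0.216936 = 0.0802662
  π_3·p_3 = 0.16 × 0.0112398 = 0.00179836
  π_4·p_4 = 0.18 × 0.0062661 = 0.0011279
Sum: 0.0128042 + 0.0802662 + 0.00179836 + 0.0011279 = 0.0959967
Responsibility of Coin type 1: 0.0128042 / 0.0959967 ≈ 0.1334

0.1334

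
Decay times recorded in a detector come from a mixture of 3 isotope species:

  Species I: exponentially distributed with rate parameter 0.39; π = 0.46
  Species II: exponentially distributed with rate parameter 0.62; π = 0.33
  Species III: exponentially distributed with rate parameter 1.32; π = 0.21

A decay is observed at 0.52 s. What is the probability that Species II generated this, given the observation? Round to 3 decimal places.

By Bayes' theorem, P(k | x) = π_k f_k(x) / Σ_j π_j f_j(x).
Component likelihoods at x = 0.52 s:
  L_I = 0.318412
  L_II = 0.449133
  L_III = 0.664468
Prior × likelihood for each component:
  π_I·L_I = 0.46 × 0.318412 = 0.14647
  π_II·L_II = 0.33 × 0.449133 = 0.148214
  π_III·L_III = 0.21 × 0.664468 = 0.139538
Normaliser: 0.14647 + 0.148214 + 0.139538 = 0.434222
P(Species II | the observation) ≈ 0.341

0.341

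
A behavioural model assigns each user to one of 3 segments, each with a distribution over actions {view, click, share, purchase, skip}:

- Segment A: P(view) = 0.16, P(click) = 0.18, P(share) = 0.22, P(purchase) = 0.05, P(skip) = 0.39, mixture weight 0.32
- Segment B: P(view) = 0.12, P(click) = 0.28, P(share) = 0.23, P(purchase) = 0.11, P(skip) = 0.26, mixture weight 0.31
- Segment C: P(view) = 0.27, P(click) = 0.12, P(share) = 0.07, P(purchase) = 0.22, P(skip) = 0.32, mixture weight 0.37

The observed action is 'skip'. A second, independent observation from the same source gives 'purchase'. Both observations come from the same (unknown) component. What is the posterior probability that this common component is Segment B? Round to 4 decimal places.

0.2154

Posterior ∝ prior × likelihood, so P(k | x) ∝ w_k f_k(x); normalise over all components.
Since both observations come from the same component, the likelihood for component k is f_k(x₁)·f_k(x₂).
  L_A = [P(skip | comp) = 0.39] × [0.05] = 0.0195
  L_B = [P(skip | comp) = 0.26] × [0.11] = 0.0286
  L_C = [P(skip | comp) = 0.32] × [0.22] = 0.0704
Weight by the priors:
  w_A·L_A = 0.32 × 0.0195 = 0.00624
  w_B·L_B = 0.31 × 0.0286 = 0.008866
  w_C·L_C = 0.37 × 0.0704 = 0.026048
Denominator: 0.00624 + 0.008866 + 0.026048 = 0.041154
So the posterior for Segment B is 0.008866 / 0.041154 ≈ 0.2154.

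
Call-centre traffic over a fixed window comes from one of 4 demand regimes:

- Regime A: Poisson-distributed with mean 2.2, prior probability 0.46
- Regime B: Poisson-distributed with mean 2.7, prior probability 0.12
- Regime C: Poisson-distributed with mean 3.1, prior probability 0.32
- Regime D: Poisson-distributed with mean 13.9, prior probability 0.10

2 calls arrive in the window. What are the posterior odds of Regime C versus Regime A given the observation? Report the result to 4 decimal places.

The posterior odds equal the prior odds times the likelihood ratio: (P(Z=i)/P(Z=j))·(f_i(x)/f_j(x)).
Poisson probabilities:
  L_A = e^(−2.2)·2.2^2/2! = 0.268144
  L_B = e^(−2.7)·2.7^2/2! = 0.244964
  L_C = e^(−3.1)·3.1^2/2! = 0.216461
  L_D = e^(−13.9)·13.9^2/2! = 8.87782e-05
Posterior odds = (P(Z=C)·L_C) / (P(Z=A)·L_A) = (0.32·0.216461) / (0.46·0.268144) = 0.0692677 / 0.123346 ≈ 0.5616

0.5616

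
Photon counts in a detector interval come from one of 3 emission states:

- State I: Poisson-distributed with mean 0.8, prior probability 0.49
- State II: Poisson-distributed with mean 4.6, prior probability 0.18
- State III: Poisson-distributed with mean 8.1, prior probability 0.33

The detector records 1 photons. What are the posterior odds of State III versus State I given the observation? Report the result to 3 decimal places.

Posterior odds = (π_i f_i(x)) / (π_j f_j(x)); the normalising sum cancels.
Component likelihoods at x = 1 photons:
  f_I = e^(−0.8)·0.8^1/1! = 0.359463
  f_II = e^(−4.6)·4.6^1/1! = 0.0462384
  f_III = e^(−8.1)·8.1^1/1! = 0.00245867
Odds = (0.33/0.49) × (0.00245867/0.359463) = 0.673469 × 0.00683983 ≈ 0.005

0.005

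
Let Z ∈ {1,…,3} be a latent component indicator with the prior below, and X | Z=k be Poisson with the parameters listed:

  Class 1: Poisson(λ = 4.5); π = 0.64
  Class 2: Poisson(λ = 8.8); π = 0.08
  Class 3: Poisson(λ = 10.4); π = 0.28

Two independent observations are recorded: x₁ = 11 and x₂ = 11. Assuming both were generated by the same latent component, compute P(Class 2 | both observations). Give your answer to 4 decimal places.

P(component k | x) = π_k·f_k(x) / marginal(x), where marginal(x) = Σ_j π_j·f_j(x).
Since both observations come from the same component, the likelihood for component k is f_k(x₁)·f_k(x₂).
  p_1 = [e^(−4.5)·4.5^11/11! = 0.00426439] × [0.00426439] = 1.8185e-05
  p_2 = [e^(−8.8)·8.8^11/11! = 0.092547] × [0.092547] = 0.00856494
  p_3 = [e^(−10.4)·10.4^11/11! = 0.117368] × [0.117368] = 0.0137752
Weight by the priors:
  π_1·p_1 = 0.64 × 1.8185e-05 = 1.16384e-05
  π_2·p_2 = 0.08 × 0.00856494 = 0.000685195
  π_3·p_3 = 0.28 × 0.0137752 = 0.00385705
Marginal: 1.16384e-05 + 0.000685195 + 0.00385705 = 0.00455388
P(Class 2 | data) ≈ 0.1505

0.1505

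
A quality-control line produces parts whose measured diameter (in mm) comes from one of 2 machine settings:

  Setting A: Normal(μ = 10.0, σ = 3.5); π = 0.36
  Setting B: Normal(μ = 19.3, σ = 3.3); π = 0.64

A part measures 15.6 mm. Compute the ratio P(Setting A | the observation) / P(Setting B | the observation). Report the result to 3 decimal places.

Posterior odds = (w_i f_i(x)) / (w_j f_j(x)); the normalising sum cancels.
Component likelihoods at x = 15.6 mm:
  p_A = 0.0316917
  p_B = 0.0644788
Odds = (0.36/0.64) × (0.0316917/0.0644788) = 0.5625 × 0.491505 ≈ 0.276

0.276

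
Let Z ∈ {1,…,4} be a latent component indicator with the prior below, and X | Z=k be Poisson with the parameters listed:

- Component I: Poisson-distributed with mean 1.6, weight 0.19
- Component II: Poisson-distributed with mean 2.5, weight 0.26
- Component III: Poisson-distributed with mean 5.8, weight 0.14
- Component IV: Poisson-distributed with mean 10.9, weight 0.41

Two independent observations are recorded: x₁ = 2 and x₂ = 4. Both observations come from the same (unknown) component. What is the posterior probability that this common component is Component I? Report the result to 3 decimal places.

0.214

Apply Bayes' rule: the posterior for each component is proportional to its prior times its likelihood at x.
Since both observations come from the same component, the likelihood for component k is f_k(x₁)·f_k(x₂).
  f_I = [e^(−1.6)·1.6^2/2! = 0.258428] × [0.0551312] = 0.0142474
  f_II = [e^(−2.5)·2.5^2/2! = 0.256516] × [0.133602] = 0.034271
  f_III = [e^(−5.8)·5.8^2/2! = 0.0509235] × [0.142755] = 0.0072696
  f_IV = [e^(−10.9)·10.9^2/2! = 0.00109651] × [0.0108564] = 1.19041e-05
Prior × likelihood for each component:
  w_I·f_I = 0.19 × 0.0142474 = 0.00270701
  w_II·f_II = 0.26 × 0.034271 = 0.00891045
  w_III·f_III = 0.14 × 0.0072696 = 0.00101774
  w_IV·f_IV = 0.41 × 1.19041e-05 = 4.8807e-06
Evidence: 0.00270701 + 0.00891045 + 0.00101774 + 4.8807e-06 = 0.0126401
Responsibility of Component I: 0.00270701 / 0.0126401 ≈ 0.214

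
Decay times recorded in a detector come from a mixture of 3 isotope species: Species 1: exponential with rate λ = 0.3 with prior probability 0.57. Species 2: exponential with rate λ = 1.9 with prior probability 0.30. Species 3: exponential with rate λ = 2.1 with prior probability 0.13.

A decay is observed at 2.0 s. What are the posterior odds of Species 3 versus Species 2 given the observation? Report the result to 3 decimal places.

Only the two components matter; the odds are (π_i f_i(x)) / (π_j f_j(x)).
Evaluate each component's likelihood at the observed value:
  f_1 = 0.3·e^(−0.3·2.0) = 0.3·e^(−0.6000) = 0.164643
  f_2 = 1.9·e^(−1.9·2.0) = 1.9·e^(−3.8000) = 0.0425045
  f_3 = 2.1·e^(−2.1·2.0) = 2.1·e^(−4.2000) = 0.0314907
Odds = (0.13/0.30) × (0.0314907/0.0425045) = 0.433333 × 0.74088 ≈ 0.321

0.321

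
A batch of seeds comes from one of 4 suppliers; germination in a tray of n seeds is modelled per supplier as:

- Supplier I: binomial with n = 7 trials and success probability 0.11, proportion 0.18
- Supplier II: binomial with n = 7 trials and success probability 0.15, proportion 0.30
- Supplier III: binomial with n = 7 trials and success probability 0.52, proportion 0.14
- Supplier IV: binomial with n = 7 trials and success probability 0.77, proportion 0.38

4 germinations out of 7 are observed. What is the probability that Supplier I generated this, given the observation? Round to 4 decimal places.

Apply Bayes' rule: the posterior for each component is proportional to its prior times its likelihood at x.
Binomial probabilities:
  f_I = C(7,4)·0.11^4·0.89^3 = 35·0.00014641·0.704969 = 0.00361251
  f_II = C(7,4)·0.15^4·0.85^3 = 35·0.00050625·0.614125 = 0.0108815
  f_III = C(7,4)·0.52^4·0.48^3 = 35·0.0731162·0.110592 = 0.283012
  f_IV = C(7,4)·0.77^4·0.23^3 = 35·0.35153·0.012167 = 0.149697
Weight by the priors:
  π_I·f_I = 0.18 × 0.00361251 = 0.000650251
  π_II·f_II = 0.30 × 0.0108815 = 0.00326446
  π_III·f_III = 0.14 × 0.283012 = 0.0396217
  π_IV·f_IV = 0.38 × 0.149697 = 0.056885
Sum: 0.000650251 + 0.00326446 + 0.0396217 + 0.056885 = 0.100421
So the posterior for Supplier I is 0.000650251 / 0.100421 ≈ 0.0065.

0.0065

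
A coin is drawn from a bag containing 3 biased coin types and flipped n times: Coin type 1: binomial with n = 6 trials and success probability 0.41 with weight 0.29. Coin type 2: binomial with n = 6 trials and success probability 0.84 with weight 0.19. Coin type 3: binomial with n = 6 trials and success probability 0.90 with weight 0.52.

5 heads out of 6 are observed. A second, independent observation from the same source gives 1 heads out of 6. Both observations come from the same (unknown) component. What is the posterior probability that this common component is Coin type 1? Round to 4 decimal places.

0.9765

Apply Bayes' rule: the posterior for each component is proportional to its prior times its likelihood at x.
Since both observations come from the same component, the likelihood for component k is f_k(x₁)·f_k(x₂).
  f_1 = [0.0410131] × [0.175871] = 0.00721303
  f_2 = [0.401483] × [0.000528482] = 0.000212177
  f_3 = [0.354294] × [5.4e-05] = 1.91319e-05
Multiply by the mixture weights:
  π_1·f_1 = 0.29 × 0.00721303 = 0.00209178
  π_2·f_2 = 0.19 × 0.000212177 = 4.03136e-05
  π_3·f_3 = 0.52 × 1.91319e-05 = 9.94858e-06
Denominator: 0.00209178 + 4.03136e-05 + 9.94858e-06 = 0.00214204
Responsibility of Coin type 1: 0.00209178 / 0.00214204 ≈ 0.9765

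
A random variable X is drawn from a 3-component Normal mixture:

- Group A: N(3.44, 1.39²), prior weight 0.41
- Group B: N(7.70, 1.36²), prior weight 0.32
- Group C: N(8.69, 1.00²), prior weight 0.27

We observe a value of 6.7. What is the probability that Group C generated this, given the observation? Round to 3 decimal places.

By Bayes' theorem, P(k | x) = π_k f_k(x) / Σ_j π_j f_j(x).
Evaluate each component's likelihood at the observed value:
  f_A = (1/(1.39·√(2π)))·exp(−(6.7−3.44)²/(2·1.39²)) = 0.287009·exp(-2.75027) = 0.0183429
  f_B = (1/(1.36·√(2π)))·exp(−(6.7−7.70)²/(2·1.36²)) = 0.293340·exp(-0.27033) = 0.223856
  f_C = (1/(1.00·√(2π)))·exp(−(6.7−8.69)²/(2·1.00²)) = 0.398942·exp(-1.98005) = 0.0550789
Weight by the priors:
  π_A·f_A = 0.41 × 0.0183429 = 0.00752058
  π_B·f_B = 0.32 × 0.223856 = 0.0716339
  π_C·f_C = 0.27 × 0.0550789 = 0.0148713
Evidence: 0.00752058 + 0.0716339 + 0.0148713 = 0.0940258
Responsibility of Group C: 0.0148713 / 0.0940258 ≈ 0.158

0.158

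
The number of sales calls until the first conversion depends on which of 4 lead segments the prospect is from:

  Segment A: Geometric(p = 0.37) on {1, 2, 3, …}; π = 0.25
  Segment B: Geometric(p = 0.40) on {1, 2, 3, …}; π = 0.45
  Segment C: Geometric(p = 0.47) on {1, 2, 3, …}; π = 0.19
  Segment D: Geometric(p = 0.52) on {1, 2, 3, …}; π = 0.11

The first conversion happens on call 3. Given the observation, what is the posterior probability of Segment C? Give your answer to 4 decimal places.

0.1795

Posterior ∝ prior × likelihood, so P(k | x) ∝ P(Z=k) f_k(x); normalise over all components.
Geometric probabilities:
  L_A = 0.37·(1−0.37)^2 = 0.37·0.3969 = 0.146853
  L_B = 0.40·(1−0.40)^2 = 0.40·0.36 = 0.144
  L_C = 0.47·(1−0.47)^2 = 0.47·0.2809 = 0.132023
  L_D = 0.52·(1−0.52)^2 = 0.52·0.2304 = 0.119808
Unnormalised posteriors:
  P(Z=A)·L_A = 0.25 × 0.146853 = 0.0367133
  P(Z=B)·L_B = 0.45 × 0.144 = 0.0648
  P(Z=C)·L_C = 0.19 × 0.132023 = 0.0250844
  P(Z=D)·L_D = 0.11 × 0.119808 = 0.0131789
Sum: 0.0367133 + 0.0648 + 0.0250844 + 0.0131789 = 0.139776
Responsibility of Segment C: 0.0250844 / 0.139776 ≈ 0.1795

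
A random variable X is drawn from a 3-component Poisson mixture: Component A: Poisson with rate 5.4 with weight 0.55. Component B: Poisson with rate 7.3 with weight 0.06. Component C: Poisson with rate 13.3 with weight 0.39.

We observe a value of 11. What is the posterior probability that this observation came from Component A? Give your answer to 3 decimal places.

The responsibility of component k is P(Z=k) f_k(x) divided by Σ_j P(Z=j) f_j(x).
Evaluate each component's likelihood at the observed value:
  L_A = e^(−5.4)·5.4^11/11! = 0.0128821
  L_B = e^(−7.3)·7.3^11/11! = 0.0530941
  L_C = e^(−13.3)·13.3^11/11! = 0.0966264
Unnormalised posteriors:
  P(Z=A)·L_A = 0.55 × 0.0128821 = 0.00708513
  P(Z=B)·L_B = 0.06 × 0.0530941 = 0.00318564
  P(Z=C)·L_C = 0.39 × 0.0966264 = 0.0376843
Normaliser: 0.00708513 + 0.00318564 + 0.0376843 = 0.0479551
P(Component A | 11) ≈ 0.148

0.148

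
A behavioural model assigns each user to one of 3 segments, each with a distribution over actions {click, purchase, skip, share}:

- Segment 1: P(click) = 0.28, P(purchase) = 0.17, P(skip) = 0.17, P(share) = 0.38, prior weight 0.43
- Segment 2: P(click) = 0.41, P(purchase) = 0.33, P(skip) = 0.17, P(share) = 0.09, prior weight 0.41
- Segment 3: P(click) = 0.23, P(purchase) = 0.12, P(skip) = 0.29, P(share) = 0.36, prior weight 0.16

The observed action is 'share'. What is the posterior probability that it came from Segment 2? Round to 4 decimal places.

0.1431

Posterior ∝ prior × likelihood, so P(k | x) ∝ π_k f_k(x); normalise over all components.
Evaluate each component's likelihood at the observed value:
  p_1 = 0.38
  p_2 = 0.09
  p_3 = 0.36
Unnormalised posteriors:
  π_1·p_1 = 0.43 × 0.38 = 0.1634
  π_2·p_2 = 0.41 × 0.09 = 0.0369
  π_3·p_3 = 0.16 × 0.36 = 0.0576
Normaliser: 0.1634 + 0.0369 + 0.0576 = 0.2579
P(Segment 2 | the observation) = 0.0369 / 0.2579 ≈ 0.1431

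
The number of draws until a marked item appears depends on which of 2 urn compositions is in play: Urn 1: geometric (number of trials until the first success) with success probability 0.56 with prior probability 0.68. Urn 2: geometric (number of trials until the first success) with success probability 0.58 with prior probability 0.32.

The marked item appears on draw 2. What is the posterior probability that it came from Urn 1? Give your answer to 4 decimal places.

Posterior ∝ prior × likelihood, so P(k | x) ∝ π_k f_k(x); normalise over all components.
Evaluate each component's likelihood at the observed value:
  L_1 = 0.2464
  L_2 = 0.2436
Prior × likelihood for each component:
  π_1·L_1 = 0.68 × 0.2464 = 0.167552
  π_2·L_2 = 0.32 × 0.2436 = 0.077952
Normaliser: 0.167552 + 0.077952 = 0.245504
So the posterior for Urn 1 is 0.167552 / 0.245504 ≈ 0.6825.

0.6825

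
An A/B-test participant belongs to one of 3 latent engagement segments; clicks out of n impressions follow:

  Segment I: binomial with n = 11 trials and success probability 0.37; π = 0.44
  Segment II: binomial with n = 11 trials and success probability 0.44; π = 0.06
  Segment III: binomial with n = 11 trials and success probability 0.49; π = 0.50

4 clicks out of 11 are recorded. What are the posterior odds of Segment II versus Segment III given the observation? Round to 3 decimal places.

Since P(k|x) ∝ w_k f_k(x), the posterior odds are w_i f_i(x) / (w_j f_j(x)).
Component likelihoods at x = 4 clicks out of 11:
  p_I = 0.243615
  p_II = 0.213619
  p_III = 0.170722
Posterior odds = (w_II·p_II) / (w_III·p_III) = (0.06·0.213619) / (0.50·0.170722) = 0.0128172 / 0.085361 ≈ 0.150

0.150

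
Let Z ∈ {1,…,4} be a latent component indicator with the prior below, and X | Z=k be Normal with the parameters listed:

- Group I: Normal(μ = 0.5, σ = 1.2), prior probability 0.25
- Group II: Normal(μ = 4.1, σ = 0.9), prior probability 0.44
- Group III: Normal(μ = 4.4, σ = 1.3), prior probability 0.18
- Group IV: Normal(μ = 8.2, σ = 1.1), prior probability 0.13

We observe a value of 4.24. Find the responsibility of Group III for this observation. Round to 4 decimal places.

0.2208

Posterior ∝ prior × likelihood, so P(k | x) ∝ π_k f_k(x); normalise over all components.
Normal densities:
  p_I = (1/(1.2·√(2π)))·exp(−(4.24−0.5)²/(2·1.2²)) = 0.332452·exp(-4.85681) = 0.00258491
  p_II = (1/(0.9·√(2π)))·exp(−(4.24−4.1)²/(2·0.9²)) = 0.443269·exp(-0.01210) = 0.437939
  p_III = (1/(1.3·√(2π)))·exp(−(4.24−4.4)²/(2·1.3²)) = 0.306879·exp(-0.00757) = 0.304563
  p_IV = (1/(1.1·√(2π)))·exp(−(4.24−8.2)²/(2·1.1²)) = 0.362675·exp(-6.48000) = 0.000556274
Multiply by the mixture weights:
  π_I·p_I = 0.25 × 0.00258491 = 0.000646227
  π_II·p_II = 0.44 × 0.437939 = 0.192693
  π_III·p_III = 0.18 × 0.304563 = 0.0548214
  π_IV·p_IV = 0.13 × 0.000556274 = 7.23157e-05
Evidence: 0.000646227 + 0.192693 + 0.0548214 + 7.23157e-05 = 0.248233
Responsibility of Group III: 0.0548214 / 0.248233 ≈ 0.2208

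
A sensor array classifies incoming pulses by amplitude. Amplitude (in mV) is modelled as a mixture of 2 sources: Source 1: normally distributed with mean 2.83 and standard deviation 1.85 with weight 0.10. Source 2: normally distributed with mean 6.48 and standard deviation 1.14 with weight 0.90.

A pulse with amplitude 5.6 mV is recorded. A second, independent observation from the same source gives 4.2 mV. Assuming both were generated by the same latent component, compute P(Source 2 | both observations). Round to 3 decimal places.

0.906

By Bayes' theorem, P(k | x) = w_k f_k(x) / Σ_j w_j f_j(x).
Since both observations come from the same component, the likelihood for component k is f_k(x₁)·f_k(x₂).
  p_1 = [(1/(1.85·√(2π)))·exp(−(5.6−2.83)²/(2·1.85²)) = 0.215644·exp(-1.12095) = 0.0702937] × [0.163929] = 0.0115231
  p_2 = [(1/(1.14·√(2π)))·exp(−(5.6−6.48)²/(2·1.14²)) = 0.349949·exp(-0.29794) = 0.259784] × [0.0473605] = 0.0123035
Multiply by the mixture weights:
  w_1·p_1 = 0.10 × 0.0115231 = 0.00115231
  w_2·p_2 = 0.90 × 0.0123035 = 0.0110732
Sum: 0.00115231 + 0.0110732 = 0.0122255
P(Source 2 | x₁,x₂) ≈ 0.906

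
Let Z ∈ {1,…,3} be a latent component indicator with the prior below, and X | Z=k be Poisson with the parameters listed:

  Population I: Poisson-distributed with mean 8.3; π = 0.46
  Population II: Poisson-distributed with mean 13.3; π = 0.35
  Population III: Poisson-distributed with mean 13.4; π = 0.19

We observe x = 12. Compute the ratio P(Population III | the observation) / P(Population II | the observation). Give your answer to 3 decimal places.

Since P(k|x) ∝ w_k f_k(x), the posterior odds are w_i f_i(x) / (w_j f_j(x)).
Poisson probabilities:
  p_I = 0.0554569
  p_II = 0.107094
  p_III = 0.106017
0.0201432 / 0.037483 ≈ 0.537

0.537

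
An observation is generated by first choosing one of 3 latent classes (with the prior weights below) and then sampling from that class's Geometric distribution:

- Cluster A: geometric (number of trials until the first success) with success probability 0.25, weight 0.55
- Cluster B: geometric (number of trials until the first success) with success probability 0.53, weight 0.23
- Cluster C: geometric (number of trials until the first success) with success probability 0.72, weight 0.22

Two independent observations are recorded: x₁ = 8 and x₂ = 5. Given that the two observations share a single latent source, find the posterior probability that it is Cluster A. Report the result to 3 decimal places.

The responsibility of component k is π_k f_k(x) divided by Σ_j π_j f_j(x).
Since both observations come from the same component, the likelihood for component k is f_k(x₁)·f_k(x₂).
  p_A = [0.25·(1−0.25)^7 = 0.25·0.133484 = 0.033371] × [0.0791016] = 0.0026397
  p_B = [0.53·(1−0.53)^7 = 0.53·0.00506623 = 0.0026851] × [0.0258623] = 6.9443e-05
  p_C = [0.72·(1−0.72)^7 = 0.72·0.000134929 = 9.71491e-05] × [0.00442552] = 4.29936e-07
Weight by the priors:
  π_A·p_A = 0.55 × 0.0026397 = 0.00145183
  π_B·p_B = 0.23 × 6.9443e-05 = 1.59719e-05
  π_C·p_C = 0.22 × 4.29936e-07 = 9.45858e-08
Evidence: 0.00145183 + 1.59719e-05 + 9.45858e-08 = 0.0014679
P(Cluster A | x₁,x₂) ≈ 0.989

0.989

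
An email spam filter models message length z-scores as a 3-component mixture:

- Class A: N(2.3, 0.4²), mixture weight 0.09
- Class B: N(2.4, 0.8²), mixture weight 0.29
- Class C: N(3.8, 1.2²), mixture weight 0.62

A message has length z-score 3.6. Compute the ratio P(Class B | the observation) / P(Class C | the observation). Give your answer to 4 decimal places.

The posterior odds equal the prior odds times the likelihood ratio: (w_i/w_j)·(f_i(x)/f_j(x)).
Component likelihoods at x = 3.6:
  p_A = (1/(0.4·√(2π)))·exp(−(3.6−2.3)²/(2·0.4²)) = 0.997356·exp(-5.28125) = 0.00507262
  p_B = (1/(0.8·√(2π)))·exp(−(3.6−2.4)²/(2·0.8²)) = 0.498678·exp(-1.12500) = 0.161897
  p_C = (1/(1.2·√(2π)))·exp(−(3.6−3.8)²/(2·1.2²)) = 0.332452·exp(-0.01389) = 0.327866
Odds = (0.29/0.62) × (0.161897/0.327866) = 0.467742 × 0.493789 ≈ 0.2310

0.2310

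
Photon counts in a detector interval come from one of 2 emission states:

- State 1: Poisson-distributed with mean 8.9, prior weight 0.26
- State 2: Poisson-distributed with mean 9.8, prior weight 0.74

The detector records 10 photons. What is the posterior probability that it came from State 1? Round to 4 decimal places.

The responsibility of component k is π_k f_k(x) divided by Σ_j π_j f_j(x).
Evaluate each component's likelihood at the observed value:
  L_1 = e^(−8.9)·8.9^10/10! = 0.117197
  L_2 = e^(−9.8)·9.8^10/10! = 0.124857
Prior × likelihood for each component:
  π_1·L_1 = 0.26 × 0.117197 = 0.0304712
  π_2·L_2 = 0.74 × 0.124857 = 0.0923939
Sum: 0.0304712 + 0.0923939 = 0.122865
So the posterior for State 1 is 0.0304712 / 0.122865 ≈ 0.2480.

0.2480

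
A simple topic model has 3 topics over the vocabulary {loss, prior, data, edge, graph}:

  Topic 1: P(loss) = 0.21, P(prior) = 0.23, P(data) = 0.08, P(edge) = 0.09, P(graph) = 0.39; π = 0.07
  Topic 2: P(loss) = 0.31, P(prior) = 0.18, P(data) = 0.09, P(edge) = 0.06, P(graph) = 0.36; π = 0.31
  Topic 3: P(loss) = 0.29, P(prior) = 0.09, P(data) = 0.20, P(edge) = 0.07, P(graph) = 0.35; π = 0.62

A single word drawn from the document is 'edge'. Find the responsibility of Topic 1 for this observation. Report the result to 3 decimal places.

By Bayes' theorem, P(k | x) = π_k f_k(x) / Σ_j π_j f_j(x).
Component likelihoods at x = 'edge':
  p_1 = P(edge | comp) = 0.09
  p_2 = P(edge | comp) = 0.06
  p_3 = P(edge | comp) = 0.07
Multiply by the mixture weights:
  π_1·p_1 = 0.07 × 0.09 = 0.0063
  π_2·p_2 = 0.31 × 0.06 = 0.0186
  π_3·p_3 = 0.62 × 0.07 = 0.0434
Normaliser: 0.0063 + 0.0186 + 0.0434 = 0.0683
Responsibility of Topic 1: 0.0063 / 0.0683 ≈ 0.092

0.092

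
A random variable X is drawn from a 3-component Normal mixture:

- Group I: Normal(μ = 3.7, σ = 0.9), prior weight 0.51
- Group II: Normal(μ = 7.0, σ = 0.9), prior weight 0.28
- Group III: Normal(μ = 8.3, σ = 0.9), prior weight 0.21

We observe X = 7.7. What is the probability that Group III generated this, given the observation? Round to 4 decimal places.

0.4483

By Bayes' theorem, P(k | x) = w_k f_k(x) / Σ_j w_j f_j(x).
Evaluate each component's likelihood at the observed value:
  f_I = 2.27688e-05
  f_II = 0.327572
  f_III = 0.354942
Prior × likelihood for each component:
  w_I·f_I = 0.51 × 2.27688e-05 = 1.16121e-05
  w_II·f_II = 0.28 × 0.327572 = 0.0917202
  w_III·f_III = 0.21 × 0.354942 = 0.0745379
Denominator: 1.16121e-05 + 0.0917202 + 0.0745379 = 0.16627
P(Group III | the observation) ≈ 0.4483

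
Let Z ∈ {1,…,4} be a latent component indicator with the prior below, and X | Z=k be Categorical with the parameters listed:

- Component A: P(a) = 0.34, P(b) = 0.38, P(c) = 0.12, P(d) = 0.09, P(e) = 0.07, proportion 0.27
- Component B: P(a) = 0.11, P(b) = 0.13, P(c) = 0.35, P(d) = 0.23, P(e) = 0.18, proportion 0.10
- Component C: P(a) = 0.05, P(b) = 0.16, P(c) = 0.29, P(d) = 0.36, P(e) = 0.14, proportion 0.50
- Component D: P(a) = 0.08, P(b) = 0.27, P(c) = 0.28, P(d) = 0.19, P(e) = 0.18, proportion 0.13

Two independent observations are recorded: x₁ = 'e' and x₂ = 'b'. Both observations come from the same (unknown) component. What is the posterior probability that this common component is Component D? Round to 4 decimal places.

0.2337

Posterior ∝ prior × likelihood, so P(k | x) ∝ w_k f_k(x); normalise over all components.
Since both observations come from the same component, the likelihood for component k is f_k(x₁)·f_k(x₂).
  p_A = [0.07] × [0.38] = 0.0266
  p_B = [0.18] × [0.13] = 0.0234
  p_C = [0.14] × [0.16] = 0.0224
  p_D = [0.18] × [0.27] = 0.0486
Unnormalised posteriors:
  w_A·p_A = 0.27 × 0.0266 = 0.007182
  w_B·p_B = 0.10 × 0.0234 = 0.00234
  w_C·p_C = 0.50 × 0.0224 = 0.0112
  w_D·p_D = 0.13 × 0.0486 = 0.006318
Normaliser: 0.007182 + 0.00234 + 0.0112 + 0.006318 = 0.02704
P(Component D | x₁,x₂) = 0.006318 / 0.02704 ≈ 0.2337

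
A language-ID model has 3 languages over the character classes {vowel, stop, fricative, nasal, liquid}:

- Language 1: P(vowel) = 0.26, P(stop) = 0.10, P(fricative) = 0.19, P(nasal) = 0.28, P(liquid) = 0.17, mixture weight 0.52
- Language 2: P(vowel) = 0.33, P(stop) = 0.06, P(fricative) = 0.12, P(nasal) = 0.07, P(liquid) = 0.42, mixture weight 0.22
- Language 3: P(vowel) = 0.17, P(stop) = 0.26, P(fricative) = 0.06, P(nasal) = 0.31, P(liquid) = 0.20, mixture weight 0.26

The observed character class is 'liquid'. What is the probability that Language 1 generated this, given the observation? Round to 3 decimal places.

0.380

P(component k | x) = w_k·f_k(x) / marginal(x), where marginal(x) = Σ_j w_j·f_j(x).
Categorical probabilities:
  L_1 = 0.17
  L_2 = 0.42
  L_3 = 0.2
Prior × likelihood for each component:
  w_1·L_1 = 0.52 × 0.17 = 0.0884
  w_2·L_2 = 0.22 × 0.42 = 0.0924
  w_3·L_3 = 0.26 × 0.2 = 0.052
Evidence: 0.0884 + 0.0924 + 0.052 = 0.2328
P(Language 1 | x) = 0.0884 / 0.2328 ≈ 0.380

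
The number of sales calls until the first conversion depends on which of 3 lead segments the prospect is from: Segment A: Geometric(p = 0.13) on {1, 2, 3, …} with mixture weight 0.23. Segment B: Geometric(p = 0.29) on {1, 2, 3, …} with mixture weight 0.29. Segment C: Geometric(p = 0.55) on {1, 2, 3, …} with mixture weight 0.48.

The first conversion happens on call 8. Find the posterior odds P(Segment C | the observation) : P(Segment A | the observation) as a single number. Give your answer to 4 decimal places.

Only the two components matter; the odds are (w_i f_i(x)) / (w_j f_j(x)).
Geometric probabilities:
  f_A = 0.13·(1−0.13)^7 = 0.13·0.377255 = 0.0490431
  f_B = 0.29·(1−0.29)^7 = 0.29·0.0909512 = 0.0263758
  f_C = 0.55·(1−0.55)^7 = 0.55·0.00373669 = 0.00205518
Posterior odds = (w_C·f_C) / (w_A·f_A) = (0.48·0.00205518) / (0.23·0.0490431) = 0.000986487 / 0.0112799 ≈ 0.0875

0.0875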